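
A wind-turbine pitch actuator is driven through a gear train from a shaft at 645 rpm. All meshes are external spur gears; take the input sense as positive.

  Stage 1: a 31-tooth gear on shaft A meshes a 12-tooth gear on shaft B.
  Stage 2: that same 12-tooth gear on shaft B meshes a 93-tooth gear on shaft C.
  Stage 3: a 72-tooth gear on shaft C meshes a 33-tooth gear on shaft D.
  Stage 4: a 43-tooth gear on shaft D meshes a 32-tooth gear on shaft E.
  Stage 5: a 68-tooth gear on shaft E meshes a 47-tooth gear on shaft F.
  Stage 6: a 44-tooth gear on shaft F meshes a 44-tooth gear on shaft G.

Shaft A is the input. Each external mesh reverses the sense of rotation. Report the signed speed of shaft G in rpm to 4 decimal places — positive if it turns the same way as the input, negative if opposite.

+911.9826 rpm (same as input, |ω| = 911.9826 rpm)

Stage 1 [31T→12T]: ω = 645.0000×31/12 = 1666.2500 rpm, dir flips to −; running = −1666.2500
Stage 2 [12T→93T]: ω = 1666.2500×12/93 = 215.0000 rpm, dir flips to +; running = +215.0000
Stage 3 [72T→33T]: ω = 215.0000×72/33 = 469.0909 rpm, dir flips to −; running = −469.0909
Stage 4 [43T→32T]: ω = 469.0909×43/32 = 630.3409 rpm, dir flips to +; running = +630.3409
Stage 5 [68T→47T]: ω = 630.3409×68/47 = 911.9826 rpm, dir flips to −; running = −911.9826
Stage 6 [44T→44T]: ω = 911.9826×44/44 = 911.9826 rpm, dir flips to +; running = +911.9826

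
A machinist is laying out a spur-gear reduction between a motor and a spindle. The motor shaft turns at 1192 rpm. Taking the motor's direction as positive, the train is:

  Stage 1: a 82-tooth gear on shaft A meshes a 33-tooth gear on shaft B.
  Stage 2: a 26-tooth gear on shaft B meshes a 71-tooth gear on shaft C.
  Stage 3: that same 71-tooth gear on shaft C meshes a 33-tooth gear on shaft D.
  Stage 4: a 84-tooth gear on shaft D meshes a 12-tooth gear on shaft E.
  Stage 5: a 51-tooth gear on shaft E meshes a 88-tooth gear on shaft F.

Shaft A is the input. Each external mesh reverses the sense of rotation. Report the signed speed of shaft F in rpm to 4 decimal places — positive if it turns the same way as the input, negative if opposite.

-9467.1906 rpm (opposite to input, |ω| = 9467.1906 rpm)

Stage 1 [82T→33T]: ω = 1192.0000×82/33 = 2961.9394 rpm, dir flips to −; running = −2961.9394
Stage 2 [26T→71T]: ω = 2961.9394×26/71 = 1084.6539 rpm, dir flips to +; running = +1084.6539
Stage 3 [71T→33T]: ω = 1084.6539×71/33 = 2333.6492 rpm, dir flips to −; running = −2333.6492
Stage 4 [84T→12T]: ω = 2333.6492×84/12 = 16335.5445 rpm, dir flips to +; running = +16335.5445
Stage 5 [51T→88T]: ω = 16335.5445×51/88 = 9467.1906 rpm, dir flips to −; running = −9467.1906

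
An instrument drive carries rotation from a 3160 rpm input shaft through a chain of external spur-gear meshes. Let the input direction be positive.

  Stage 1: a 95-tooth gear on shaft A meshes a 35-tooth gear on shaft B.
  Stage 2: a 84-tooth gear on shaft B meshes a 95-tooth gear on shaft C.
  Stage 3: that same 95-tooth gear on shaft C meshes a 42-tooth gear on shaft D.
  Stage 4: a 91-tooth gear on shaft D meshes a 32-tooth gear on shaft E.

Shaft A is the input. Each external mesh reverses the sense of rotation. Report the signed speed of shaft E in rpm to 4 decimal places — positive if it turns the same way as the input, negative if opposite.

+48782.5000 rpm (same as input, |ω| = 48782.5000 rpm)

Stage 1 [95T→35T]: ω = 3160.0000×95/35 = 8577.1429 rpm, dir flips to −; running = −8577.1429
Stage 2 [84T→95T]: ω = 8577.1429×84/95 = 7584.0000 rpm, dir flips to +; running = +7584.0000
Stage 3 [95T→42T]: ω = 7584.0000×95/42 = 17154.2857 rpm, dir flips to −; running = −17154.2857
Stage 4 [91T→32T]: ω = 17154.2857×91/32 = 48782.5000 rpm, dir flips to +; running = +48782.5000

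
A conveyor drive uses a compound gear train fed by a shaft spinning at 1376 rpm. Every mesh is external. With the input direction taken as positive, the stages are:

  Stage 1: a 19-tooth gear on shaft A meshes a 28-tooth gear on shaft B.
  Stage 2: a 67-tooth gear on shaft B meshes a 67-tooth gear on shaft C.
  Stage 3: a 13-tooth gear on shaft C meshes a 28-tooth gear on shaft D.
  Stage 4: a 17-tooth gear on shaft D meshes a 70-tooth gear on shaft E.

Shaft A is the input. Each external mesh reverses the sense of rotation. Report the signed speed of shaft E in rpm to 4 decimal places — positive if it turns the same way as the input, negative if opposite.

Stage 1 [19T→28T]: ω = 1376.0000×19/28 = 933.7143 rpm, dir flips to −; running = −933.7143
Stage 2 [67T→67T]: ω = 933.7143×67/67 = 933.7143 rpm, dir flips to +; running = +933.7143
Stage 3 [13T→28T]: ω = 933.7143×13/28 = 433.5102 rpm, dir flips to −; running = −433.5102
Stage 4 [17T→70T]: ω = 433.5102×17/70 = 105.2810 rpm, dir flips to +; running = +105.2810

+105.2810 rpm (same as input, |ω| = 105.2810 rpm)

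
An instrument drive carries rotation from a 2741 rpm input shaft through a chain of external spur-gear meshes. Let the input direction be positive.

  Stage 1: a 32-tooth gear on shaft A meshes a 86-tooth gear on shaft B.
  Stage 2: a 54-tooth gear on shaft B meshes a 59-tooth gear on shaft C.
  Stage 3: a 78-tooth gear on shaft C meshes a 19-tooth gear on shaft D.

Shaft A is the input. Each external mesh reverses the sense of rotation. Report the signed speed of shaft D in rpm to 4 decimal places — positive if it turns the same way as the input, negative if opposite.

Stage 1 [32T→86T]: ω = 2741.0000×32/86 = 1019.9070 rpm, dir flips to −; running = −1019.9070
Stage 2 [54T→59T]: ω = 1019.9070×54/59 = 933.4742 rpm, dir flips to +; running = +933.4742
Stage 3 [78T→19T]: ω = 933.4742×78/19 = 3832.1572 rpm, dir flips to −; running = −3832.1572

-3832.1572 rpm (opposite to input, |ω| = 3832.1572 rpm)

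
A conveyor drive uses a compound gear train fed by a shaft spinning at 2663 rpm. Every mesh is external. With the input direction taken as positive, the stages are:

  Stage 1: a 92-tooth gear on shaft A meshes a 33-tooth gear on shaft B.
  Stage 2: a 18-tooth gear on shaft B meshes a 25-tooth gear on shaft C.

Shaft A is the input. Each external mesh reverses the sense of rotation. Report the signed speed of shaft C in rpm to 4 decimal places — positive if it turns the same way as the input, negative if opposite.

Stage 1 [92T→33T]: ω = 2663.0000×92/33 = 7424.1212 rpm, dir flips to −; running = −7424.1212
Stage 2 [18T→25T]: ω = 7424.1212×18/25 = 5345.3673 rpm, dir flips to +; running = +5345.3673

+5345.3673 rpm (same as input, |ω| = 5345.3673 rpm)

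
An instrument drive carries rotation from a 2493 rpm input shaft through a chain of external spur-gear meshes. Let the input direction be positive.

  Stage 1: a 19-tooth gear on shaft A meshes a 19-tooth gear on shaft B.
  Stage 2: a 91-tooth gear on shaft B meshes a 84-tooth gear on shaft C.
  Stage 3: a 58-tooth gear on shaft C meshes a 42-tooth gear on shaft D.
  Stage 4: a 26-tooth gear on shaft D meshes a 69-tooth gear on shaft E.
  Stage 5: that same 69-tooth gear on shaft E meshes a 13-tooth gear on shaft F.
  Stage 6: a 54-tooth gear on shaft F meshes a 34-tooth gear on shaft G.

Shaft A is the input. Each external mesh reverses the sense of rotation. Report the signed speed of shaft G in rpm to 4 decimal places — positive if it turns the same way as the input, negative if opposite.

Stage 1 [19T→19T]: ω = 2493.0000×19/19 = 2493.0000 rpm, dir flips to −; running = −2493.0000
Stage 2 [91T→84T]: ω = 2493.0000×91/84 = 2700.7500 rpm, dir flips to +; running = +2700.7500
Stage 3 [58T→42T]: ω = 2700.7500×58/42 = 3729.6071 rpm, dir flips to −; running = −3729.6071
Stage 4 [26T→69T]: ω = 3729.6071×26/69 = 1405.3592 rpm, dir flips to +; running = +1405.3592
Stage 5 [69T→13T]: ω = 1405.3592×69/13 = 7459.2143 rpm, dir flips to −; running = −7459.2143
Stage 6 [54T→34T]: ω = 7459.2143×54/34 = 11846.9874 rpm, dir flips to +; running = +11846.9874

+11846.9874 rpm (same as input, |ω| = 11846.9874 rpm)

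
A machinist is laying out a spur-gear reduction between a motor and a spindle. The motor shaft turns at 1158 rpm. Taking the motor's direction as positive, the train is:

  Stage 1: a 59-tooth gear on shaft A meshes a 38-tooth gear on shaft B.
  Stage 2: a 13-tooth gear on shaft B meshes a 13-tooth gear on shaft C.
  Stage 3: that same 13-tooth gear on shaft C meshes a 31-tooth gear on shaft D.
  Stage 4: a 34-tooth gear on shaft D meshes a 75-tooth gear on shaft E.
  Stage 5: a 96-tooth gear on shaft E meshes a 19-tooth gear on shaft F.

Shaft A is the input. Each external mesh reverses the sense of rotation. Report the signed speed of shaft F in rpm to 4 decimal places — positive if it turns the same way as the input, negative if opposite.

Stage 1 [59T→38T]: ω = 1158.0000×59/38 = 1797.9474 rpm, dir flips to −; running = −1797.9474
Stage 2 [13T→13T]: ω = 1797.9474×13/13 = 1797.9474 rpm, dir flips to +; running = +1797.9474
Stage 3 [13T→31T]: ω = 1797.9474×13/31 = 753.9779 rpm, dir flips to −; running = −753.9779
Stage 4 [34T→75T]: ω = 753.9779×34/75 = 341.8033 rpm, dir flips to +; running = +341.8033
Stage 5 [96T→19T]: ω = 341.8033×96/19 = 1727.0063 rpm, dir flips to −; running = −1727.0063

-1727.0063 rpm (opposite to input, |ω| = 1727.0063 rpm)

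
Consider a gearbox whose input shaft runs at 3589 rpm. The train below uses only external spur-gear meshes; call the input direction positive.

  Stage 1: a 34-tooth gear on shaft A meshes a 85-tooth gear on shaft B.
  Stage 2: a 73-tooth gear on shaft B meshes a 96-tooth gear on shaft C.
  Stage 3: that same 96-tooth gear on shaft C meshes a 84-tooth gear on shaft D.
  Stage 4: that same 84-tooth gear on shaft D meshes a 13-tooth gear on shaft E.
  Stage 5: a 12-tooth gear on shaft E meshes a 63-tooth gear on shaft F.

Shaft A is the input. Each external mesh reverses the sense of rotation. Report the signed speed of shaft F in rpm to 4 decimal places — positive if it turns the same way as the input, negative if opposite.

-1535.5136 rpm (opposite to input, |ω| = 1535.5136 rpm)

Stage 1 [34T→85T]: ω = 3589.0000×34/85 = 1435.6000 rpm, dir flips to −; running = −1435.6000
Stage 2 [73T→96T]: ω = 1435.6000×73/96 = 1091.6542 rpm, dir flips to +; running = +1091.6542
Stage 3 [96T→84T]: ω = 1091.6542×96/84 = 1247.6048 rpm, dir flips to −; running = −1247.6048
Stage 4 [84T→13T]: ω = 1247.6048×84/13 = 8061.4462 rpm, dir flips to +; running = +8061.4462
Stage 5 [12T→63T]: ω = 8061.4462×12/63 = 1535.5136 rpm, dir flips to −; running = −1535.5136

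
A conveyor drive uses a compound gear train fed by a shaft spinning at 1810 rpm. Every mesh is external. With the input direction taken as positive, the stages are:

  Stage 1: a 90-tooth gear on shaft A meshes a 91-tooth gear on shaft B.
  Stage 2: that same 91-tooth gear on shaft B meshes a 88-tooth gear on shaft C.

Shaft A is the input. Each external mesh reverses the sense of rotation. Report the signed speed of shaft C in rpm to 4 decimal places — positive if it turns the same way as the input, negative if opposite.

Stage 1 [90T→91T]: ω = 1810.0000×90/91 = 1790.1099 rpm, dir flips to −; running = −1790.1099
Stage 2 [91T→88T]: ω = 1790.1099×91/88 = 1851.1364 rpm, dir flips to +; running = +1851.1364

+1851.1364 rpm (same as input, |ω| = 1851.1364 rpm)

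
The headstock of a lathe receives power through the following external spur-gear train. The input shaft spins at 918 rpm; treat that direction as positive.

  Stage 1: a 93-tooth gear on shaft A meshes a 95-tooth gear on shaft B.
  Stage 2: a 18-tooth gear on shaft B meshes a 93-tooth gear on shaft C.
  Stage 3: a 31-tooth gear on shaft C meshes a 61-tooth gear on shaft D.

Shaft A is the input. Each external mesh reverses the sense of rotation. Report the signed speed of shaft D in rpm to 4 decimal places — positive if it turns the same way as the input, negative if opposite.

Stage 1 [93T→95T]: ω = 918.0000×93/95 = 898.6737 rpm, dir flips to −; running = −898.6737
Stage 2 [18T→93T]: ω = 898.6737×18/93 = 173.9368 rpm, dir flips to +; running = +173.9368
Stage 3 [31T→61T]: ω = 173.9368×31/61 = 88.3941 rpm, dir flips to −; running = −88.3941

-88.3941 rpm (opposite to input, |ω| = 88.3941 rpm)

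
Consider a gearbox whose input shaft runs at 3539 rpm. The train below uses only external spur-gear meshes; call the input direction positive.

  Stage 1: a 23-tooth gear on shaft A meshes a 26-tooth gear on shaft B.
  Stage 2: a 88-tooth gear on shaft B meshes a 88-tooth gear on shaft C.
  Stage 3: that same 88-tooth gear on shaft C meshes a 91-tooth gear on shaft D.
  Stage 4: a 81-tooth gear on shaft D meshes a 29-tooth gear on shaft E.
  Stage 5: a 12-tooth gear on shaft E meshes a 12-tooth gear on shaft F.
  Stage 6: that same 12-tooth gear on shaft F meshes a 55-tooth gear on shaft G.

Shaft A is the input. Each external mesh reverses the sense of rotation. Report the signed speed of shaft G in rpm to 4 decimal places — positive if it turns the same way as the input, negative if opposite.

Stage 1 [23T→26T]: ω = 3539.0000×23/26 = 3130.6538 rpm, dir flips to −; running = −3130.6538
Stage 2 [88T→88T]: ω = 3130.6538×88/88 = 3130.6538 rpm, dir flips to +; running = +3130.6538
Stage 3 [88T→91T]: ω = 3130.6538×88/91 = 3027.4455 rpm, dir flips to −; running = −3027.4455
Stage 4 [81T→29T]: ω = 3027.4455×81/29 = 8455.9684 rpm, dir flips to +; running = +8455.9684
Stage 5 [12T→12T]: ω = 8455.9684×12/12 = 8455.9684 rpm, dir flips to −; running = −8455.9684
Stage 6 [12T→55T]: ω = 8455.9684×12/55 = 1844.9386 rpm, dir flips to +; running = +1844.9386

+1844.9386 rpm (same as input, |ω| = 1844.9386 rpm)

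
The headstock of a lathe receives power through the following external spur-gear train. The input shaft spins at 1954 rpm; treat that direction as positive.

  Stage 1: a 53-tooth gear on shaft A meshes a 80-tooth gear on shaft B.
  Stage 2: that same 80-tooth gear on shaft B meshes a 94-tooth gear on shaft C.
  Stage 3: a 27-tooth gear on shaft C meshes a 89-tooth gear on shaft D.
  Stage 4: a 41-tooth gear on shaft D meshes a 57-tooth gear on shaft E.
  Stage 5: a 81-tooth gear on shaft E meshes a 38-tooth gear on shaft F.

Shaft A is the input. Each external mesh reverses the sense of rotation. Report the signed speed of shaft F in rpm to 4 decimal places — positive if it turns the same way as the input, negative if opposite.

Stage 1 [53T→80T]: ω = 1954.0000×53/80 = 1294.5250 rpm, dir flips to −; running = −1294.5250
Stage 2 [80T→94T]: ω = 1294.5250×80/94 = 1101.7234 rpm, dir flips to +; running = +1101.7234
Stage 3 [27T→89T]: ω = 1101.7234×27/89 = 334.2307 rpm, dir flips to −; running = −334.2307
Stage 4 [41T→57T]: ω = 334.2307×41/57 = 240.4116 rpm, dir flips to +; running = +240.4116
Stage 5 [81T→38T]: ω = 240.4116×81/38 = 512.4562 rpm, dir flips to −; running = −512.4562

-512.4562 rpm (opposite to input, |ω| = 512.4562 rpm)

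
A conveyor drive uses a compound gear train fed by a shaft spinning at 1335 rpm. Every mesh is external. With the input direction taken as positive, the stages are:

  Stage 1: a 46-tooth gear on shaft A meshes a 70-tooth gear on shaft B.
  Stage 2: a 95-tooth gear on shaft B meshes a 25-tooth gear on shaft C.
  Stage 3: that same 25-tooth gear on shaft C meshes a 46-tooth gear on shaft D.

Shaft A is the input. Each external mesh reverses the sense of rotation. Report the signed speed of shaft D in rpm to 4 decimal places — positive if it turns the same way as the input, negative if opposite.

Stage 1 [46T→70T]: ω = 1335.0000×46/70 = 877.2857 rpm, dir flips to −; running = −877.2857
Stage 2 [95T→25T]: ω = 877.2857×95/25 = 3333.6857 rpm, dir flips to +; running = +3333.6857
Stage 3 [25T→46T]: ω = 3333.6857×25/46 = 1811.7857 rpm, dir flips to −; running = −1811.7857

-1811.7857 rpm (opposite to input, |ω| = 1811.7857 rpm)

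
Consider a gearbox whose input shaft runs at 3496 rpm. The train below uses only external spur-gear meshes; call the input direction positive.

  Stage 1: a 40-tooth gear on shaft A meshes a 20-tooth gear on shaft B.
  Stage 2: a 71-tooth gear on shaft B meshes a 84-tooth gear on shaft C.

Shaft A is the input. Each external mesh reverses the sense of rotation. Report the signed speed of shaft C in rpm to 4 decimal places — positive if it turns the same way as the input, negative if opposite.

Stage 1 [40T→20T]: ω = 3496.0000×40/20 = 6992.0000 rpm, dir flips to −; running = −6992.0000
Stage 2 [71T→84T]: ω = 6992.0000×71/84 = 5909.9048 rpm, dir flips to +; running = +5909.9048

+5909.9048 rpm (same as input, |ω| = 5909.9048 rpm)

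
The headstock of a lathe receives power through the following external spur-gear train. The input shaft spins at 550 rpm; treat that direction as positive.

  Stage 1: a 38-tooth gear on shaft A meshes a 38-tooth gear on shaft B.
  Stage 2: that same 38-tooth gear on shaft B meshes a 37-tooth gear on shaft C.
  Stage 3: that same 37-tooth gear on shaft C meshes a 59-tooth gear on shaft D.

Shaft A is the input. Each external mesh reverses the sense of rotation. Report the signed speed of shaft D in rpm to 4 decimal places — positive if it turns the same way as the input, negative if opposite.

-354.2373 rpm (opposite to input, |ω| = 354.2373 rpm)

Stage 1 [38T→38T]: ω = 550.0000×38/38 = 550.0000 rpm, dir flips to −; running = −550.0000
Stage 2 [38T→37T]: ω = 550.0000×38/37 = 564.8649 rpm, dir flips to +; running = +564.8649
Stage 3 [37T→59T]: ω = 564.8649×37/59 = 354.2373 rpm, dir flips to −; running = −354.2373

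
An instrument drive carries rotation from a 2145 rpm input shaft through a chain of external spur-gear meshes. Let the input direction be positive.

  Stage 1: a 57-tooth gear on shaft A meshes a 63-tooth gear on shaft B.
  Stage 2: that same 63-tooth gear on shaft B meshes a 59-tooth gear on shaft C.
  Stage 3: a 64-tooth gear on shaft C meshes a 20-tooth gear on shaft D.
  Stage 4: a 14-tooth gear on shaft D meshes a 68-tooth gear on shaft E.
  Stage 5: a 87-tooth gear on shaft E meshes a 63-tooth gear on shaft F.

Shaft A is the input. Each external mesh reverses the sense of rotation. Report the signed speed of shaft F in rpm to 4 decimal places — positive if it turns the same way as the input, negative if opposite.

-1885.3759 rpm (opposite to input, |ω| = 1885.3759 rpm)

Stage 1 [57T→63T]: ω = 2145.0000×57/63 = 1940.7143 rpm, dir flips to −; running = −1940.7143
Stage 2 [63T→59T]: ω = 1940.7143×63/59 = 2072.2881 rpm, dir flips to +; running = +2072.2881
Stage 3 [64T→20T]: ω = 2072.2881×64/20 = 6631.3220 rpm, dir flips to −; running = −6631.3220
Stage 4 [14T→68T]: ω = 6631.3220×14/68 = 1365.2722 rpm, dir flips to +; running = +1365.2722
Stage 5 [87T→63T]: ω = 1365.2722×87/63 = 1885.3759 rpm, dir flips to −; running = −1885.3759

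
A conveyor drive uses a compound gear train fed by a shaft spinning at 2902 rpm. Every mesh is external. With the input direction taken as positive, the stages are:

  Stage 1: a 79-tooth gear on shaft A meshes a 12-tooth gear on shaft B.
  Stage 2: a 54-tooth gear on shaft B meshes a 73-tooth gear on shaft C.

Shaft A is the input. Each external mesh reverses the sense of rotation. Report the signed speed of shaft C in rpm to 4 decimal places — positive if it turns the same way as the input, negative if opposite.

+14132.3425 rpm (same as input, |ω| = 14132.3425 rpm)

Stage 1 [79T→12T]: ω = 2902.0000×79/12 = 19104.8333 rpm, dir flips to −; running = −19104.8333
Stage 2 [54T→73T]: ω = 19104.8333×54/73 = 14132.3425 rpm, dir flips to +; running = +14132.3425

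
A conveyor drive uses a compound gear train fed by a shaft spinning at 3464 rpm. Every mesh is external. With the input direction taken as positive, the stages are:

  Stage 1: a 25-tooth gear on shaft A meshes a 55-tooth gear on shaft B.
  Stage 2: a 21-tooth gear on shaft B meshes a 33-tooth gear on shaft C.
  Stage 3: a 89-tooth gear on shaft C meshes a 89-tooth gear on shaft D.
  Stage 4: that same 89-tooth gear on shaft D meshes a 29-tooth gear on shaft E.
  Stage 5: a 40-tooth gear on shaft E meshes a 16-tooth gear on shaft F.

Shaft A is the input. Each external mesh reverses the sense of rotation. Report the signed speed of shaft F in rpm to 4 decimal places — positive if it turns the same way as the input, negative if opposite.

Stage 1 [25T→55T]: ω = 3464.0000×25/55 = 1574.5455 rpm, dir flips to −; running = −1574.5455
Stage 2 [21T→33T]: ω = 1574.5455×21/33 = 1001.9835 rpm, dir flips to +; running = +1001.9835
Stage 3 [89T→89T]: ω = 1001.9835×89/89 = 1001.9835 rpm, dir flips to −; running = −1001.9835
Stage 4 [89T→29T]: ω = 1001.9835×89/29 = 3075.0527 rpm, dir flips to +; running = +3075.0527
Stage 5 [40T→16T]: ω = 3075.0527×40/16 = 7687.6318 rpm, dir flips to −; running = −7687.6318

-7687.6318 rpm (opposite to input, |ω| = 7687.6318 rpm)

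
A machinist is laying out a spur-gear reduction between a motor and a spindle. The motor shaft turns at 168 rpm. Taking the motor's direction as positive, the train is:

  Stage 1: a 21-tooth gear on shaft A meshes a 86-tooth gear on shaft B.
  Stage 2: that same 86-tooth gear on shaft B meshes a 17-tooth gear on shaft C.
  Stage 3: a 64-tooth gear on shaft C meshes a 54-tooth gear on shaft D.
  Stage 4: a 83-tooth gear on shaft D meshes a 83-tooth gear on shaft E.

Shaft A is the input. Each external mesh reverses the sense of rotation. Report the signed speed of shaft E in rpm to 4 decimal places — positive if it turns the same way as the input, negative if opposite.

Stage 1 [21T→86T]: ω = 168.0000×21/86 = 41.0233 rpm, dir flips to −; running = −41.0233
Stage 2 [86T→17T]: ω = 41.0233×86/17 = 207.5294 rpm, dir flips to +; running = +207.5294
Stage 3 [64T→54T]: ω = 207.5294×64/54 = 245.9608 rpm, dir flips to −; running = −245.9608
Stage 4 [83T→83T]: ω = 245.9608×83/83 = 245.9608 rpm, dir flips to +; running = +245.9608

+245.9608 rpm (same as input, |ω| = 245.9608 rpm)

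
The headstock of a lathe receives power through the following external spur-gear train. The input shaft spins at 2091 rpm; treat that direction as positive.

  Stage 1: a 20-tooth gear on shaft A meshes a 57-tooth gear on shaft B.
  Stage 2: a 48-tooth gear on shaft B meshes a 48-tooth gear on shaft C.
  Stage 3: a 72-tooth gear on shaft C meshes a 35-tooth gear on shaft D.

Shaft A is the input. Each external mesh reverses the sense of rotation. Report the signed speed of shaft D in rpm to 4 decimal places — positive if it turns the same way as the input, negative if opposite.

Stage 1 [20T→57T]: ω = 2091.0000×20/57 = 733.6842 rpm, dir flips to −; running = −733.6842
Stage 2 [48T→48T]: ω = 733.6842×48/48 = 733.6842 rpm, dir flips to +; running = +733.6842
Stage 3 [72T→35T]: ω = 733.6842×72/35 = 1509.2932 rpm, dir flips to −; running = −1509.2932

-1509.2932 rpm (opposite to input, |ω| = 1509.2932 rpm)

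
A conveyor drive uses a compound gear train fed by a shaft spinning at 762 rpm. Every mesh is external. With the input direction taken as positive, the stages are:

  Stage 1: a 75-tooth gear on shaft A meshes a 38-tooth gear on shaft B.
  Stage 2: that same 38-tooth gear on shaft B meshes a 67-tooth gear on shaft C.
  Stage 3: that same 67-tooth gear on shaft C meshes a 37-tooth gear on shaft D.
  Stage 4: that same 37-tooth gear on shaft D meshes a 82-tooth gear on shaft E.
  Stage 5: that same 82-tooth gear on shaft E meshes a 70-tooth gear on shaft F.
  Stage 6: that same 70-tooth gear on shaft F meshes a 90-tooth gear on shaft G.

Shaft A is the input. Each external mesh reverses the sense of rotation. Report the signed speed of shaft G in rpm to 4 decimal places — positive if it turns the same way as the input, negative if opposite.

Stage 1 [75T→38T]: ω = 762.0000×75/38 = 1503.9474 rpm, dir flips to −; running = −1503.9474
Stage 2 [38T→67T]: ω = 1503.9474×38/67 = 852.9851 rpm, dir flips to +; running = +852.9851
Stage 3 [67T→37T]: ω = 852.9851×67/37 = 1544.5946 rpm, dir flips to −; running = −1544.5946
Stage 4 [37T→82T]: ω = 1544.5946×37/82 = 696.9512 rpm, dir flips to +; running = +696.9512
Stage 5 [82T→70T]: ω = 696.9512×82/70 = 816.4286 rpm, dir flips to −; running = −816.4286
Stage 6 [70T→90T]: ω = 816.4286×70/90 = 635.0000 rpm, dir flips to +; running = +635.0000

+635.0000 rpm (same as input, |ω| = 635.0000 rpm)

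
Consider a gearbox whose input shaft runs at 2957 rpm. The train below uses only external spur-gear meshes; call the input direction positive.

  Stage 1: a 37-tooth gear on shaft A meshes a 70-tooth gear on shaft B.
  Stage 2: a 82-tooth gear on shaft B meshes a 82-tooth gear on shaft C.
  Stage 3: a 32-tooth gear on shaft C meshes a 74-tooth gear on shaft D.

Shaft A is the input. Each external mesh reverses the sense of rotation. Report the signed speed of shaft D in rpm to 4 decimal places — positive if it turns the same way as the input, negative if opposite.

-675.8857 rpm (opposite to input, |ω| = 675.8857 rpm)

Stage 1 [37T→70T]: ω = 2957.0000×37/70 = 1562.9857 rpm, dir flips to −; running = −1562.9857
Stage 2 [82T→82T]: ω = 1562.9857×82/82 = 1562.9857 rpm, dir flips to +; running = +1562.9857
Stage 3 [32T→74T]: ω = 1562.9857×32/74 = 675.8857 rpm, dir flips to −; running = −675.8857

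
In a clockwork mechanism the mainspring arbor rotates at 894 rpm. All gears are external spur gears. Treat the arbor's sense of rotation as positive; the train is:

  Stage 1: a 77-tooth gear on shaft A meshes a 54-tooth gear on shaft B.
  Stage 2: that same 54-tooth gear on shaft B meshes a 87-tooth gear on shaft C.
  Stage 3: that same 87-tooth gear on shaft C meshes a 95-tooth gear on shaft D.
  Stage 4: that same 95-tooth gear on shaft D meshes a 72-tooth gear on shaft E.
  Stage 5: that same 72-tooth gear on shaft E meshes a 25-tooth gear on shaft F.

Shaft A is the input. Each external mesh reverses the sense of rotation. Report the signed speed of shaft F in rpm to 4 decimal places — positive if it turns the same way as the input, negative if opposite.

Stage 1 [77T→54T]: ω = 894.0000×77/54 = 1274.7778 rpm, dir flips to −; running = −1274.7778
Stage 2 [54T→87T]: ω = 1274.7778×54/87 = 791.2414 rpm, dir flips to +; running = +791.2414
Stage 3 [87T→95T]: ω = 791.2414×87/95 = 724.6105 rpm, dir flips to −; running = −724.6105
Stage 4 [95T→72T]: ω = 724.6105×95/72 = 956.0833 rpm, dir flips to +; running = +956.0833
Stage 5 [72T→25T]: ω = 956.0833×72/25 = 2753.5200 rpm, dir flips to −; running = −2753.5200

-2753.5200 rpm (opposite to input, |ω| = 2753.5200 rpm)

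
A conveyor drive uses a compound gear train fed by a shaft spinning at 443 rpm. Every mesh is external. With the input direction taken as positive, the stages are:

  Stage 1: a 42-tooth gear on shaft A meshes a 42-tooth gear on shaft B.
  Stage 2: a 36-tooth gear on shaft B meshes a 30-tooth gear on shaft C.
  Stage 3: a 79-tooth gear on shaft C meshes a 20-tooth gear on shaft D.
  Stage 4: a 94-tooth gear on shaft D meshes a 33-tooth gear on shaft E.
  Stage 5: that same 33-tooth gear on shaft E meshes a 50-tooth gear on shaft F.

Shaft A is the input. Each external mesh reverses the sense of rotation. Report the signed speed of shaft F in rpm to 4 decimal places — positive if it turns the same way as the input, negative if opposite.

-3947.6616 rpm (opposite to input, |ω| = 3947.6616 rpm)

Stage 1 [42T→42T]: ω = 443.0000×42/42 = 443.0000 rpm, dir flips to −; running = −443.0000
Stage 2 [36T→30T]: ω = 443.0000×36/30 = 531.6000 rpm, dir flips to +; running = +531.6000
Stage 3 [79T→20T]: ω = 531.6000×79/20 = 2099.8200 rpm, dir flips to −; running = −2099.8200
Stage 4 [94T→33T]: ω = 2099.8200×94/33 = 5981.3055 rpm, dir flips to +; running = +5981.3055
Stage 5 [33T→50T]: ω = 5981.3055×33/50 = 3947.6616 rpm, dir flips to −; running = −3947.6616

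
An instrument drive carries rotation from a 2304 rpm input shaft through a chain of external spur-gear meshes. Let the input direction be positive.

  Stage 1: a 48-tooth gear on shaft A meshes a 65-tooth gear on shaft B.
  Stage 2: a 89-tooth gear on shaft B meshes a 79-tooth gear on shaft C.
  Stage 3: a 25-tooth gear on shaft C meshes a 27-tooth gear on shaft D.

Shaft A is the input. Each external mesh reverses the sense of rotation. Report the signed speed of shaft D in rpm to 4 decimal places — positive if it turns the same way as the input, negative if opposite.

-1774.8004 rpm (opposite to input, |ω| = 1774.8004 rpm)

Stage 1 [48T→65T]: ω = 2304.0000×48/65 = 1701.4154 rpm, dir flips to −; running = −1701.4154
Stage 2 [89T→79T]: ω = 1701.4154×89/79 = 1916.7844 rpm, dir flips to +; running = +1916.7844
Stage 3 [25T→27T]: ω = 1916.7844×25/27 = 1774.8004 rpm, dir flips to −; running = −1774.8004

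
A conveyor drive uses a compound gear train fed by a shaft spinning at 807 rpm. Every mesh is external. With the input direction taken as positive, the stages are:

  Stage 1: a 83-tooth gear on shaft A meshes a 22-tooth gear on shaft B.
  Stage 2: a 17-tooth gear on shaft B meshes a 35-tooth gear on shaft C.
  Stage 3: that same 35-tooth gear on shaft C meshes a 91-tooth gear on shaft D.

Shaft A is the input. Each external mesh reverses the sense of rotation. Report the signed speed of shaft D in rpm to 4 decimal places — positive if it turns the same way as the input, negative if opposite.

-568.7697 rpm (opposite to input, |ω| = 568.7697 rpm)

Stage 1 [83T→22T]: ω = 807.0000×83/22 = 3044.5909 rpm, dir flips to −; running = −3044.5909
Stage 2 [17T→35T]: ω = 3044.5909×17/35 = 1478.8013 rpm, dir flips to +; running = +1478.8013
Stage 3 [35T→91T]: ω = 1478.8013×35/91 = 568.7697 rpm, dir flips to −; running = −568.7697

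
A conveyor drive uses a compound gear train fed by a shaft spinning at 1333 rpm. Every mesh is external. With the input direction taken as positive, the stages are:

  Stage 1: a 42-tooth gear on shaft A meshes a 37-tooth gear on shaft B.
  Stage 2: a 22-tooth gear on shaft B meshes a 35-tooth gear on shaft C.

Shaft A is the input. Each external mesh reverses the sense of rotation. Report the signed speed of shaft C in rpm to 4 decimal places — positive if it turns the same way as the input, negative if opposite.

Stage 1 [42T→37T]: ω = 1333.0000×42/37 = 1513.1351 rpm, dir flips to −; running = −1513.1351
Stage 2 [22T→35T]: ω = 1513.1351×22/35 = 951.1135 rpm, dir flips to +; running = +951.1135

+951.1135 rpm (same as input, |ω| = 951.1135 rpm)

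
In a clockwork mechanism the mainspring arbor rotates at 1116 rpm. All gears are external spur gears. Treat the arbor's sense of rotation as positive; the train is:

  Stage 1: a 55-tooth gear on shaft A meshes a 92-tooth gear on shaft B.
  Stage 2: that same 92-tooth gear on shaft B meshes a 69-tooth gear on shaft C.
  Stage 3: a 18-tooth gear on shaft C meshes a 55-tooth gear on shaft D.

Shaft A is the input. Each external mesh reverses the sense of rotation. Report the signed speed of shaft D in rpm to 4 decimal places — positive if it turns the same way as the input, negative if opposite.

-291.1304 rpm (opposite to input, |ω| = 291.1304 rpm)

Stage 1 [55T→92T]: ω = 1116.0000×55/92 = 667.1739 rpm, dir flips to −; running = −667.1739
Stage 2 [92T→69T]: ω = 667.1739×92/69 = 889.5652 rpm, dir flips to +; running = +889.5652
Stage 3 [18T→55T]: ω = 889.5652×18/55 = 291.1304 rpm, dir flips to −; running = −291.1304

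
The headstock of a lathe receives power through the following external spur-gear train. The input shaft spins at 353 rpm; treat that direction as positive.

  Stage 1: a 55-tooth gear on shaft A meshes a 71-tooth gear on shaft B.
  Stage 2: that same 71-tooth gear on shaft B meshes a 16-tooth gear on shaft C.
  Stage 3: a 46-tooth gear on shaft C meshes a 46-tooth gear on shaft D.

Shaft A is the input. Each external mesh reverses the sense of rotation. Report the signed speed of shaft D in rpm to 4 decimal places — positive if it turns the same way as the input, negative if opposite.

-1213.4375 rpm (opposite to input, |ω| = 1213.4375 rpm)

Stage 1 [55T→71T]: ω = 353.0000×55/71 = 273.4507 rpm, dir flips to −; running = −273.4507
Stage 2 [71T→16T]: ω = 273.4507×71/16 = 1213.4375 rpm, dir flips to +; running = +1213.4375
Stage 3 [46T→46T]: ω = 1213.4375×46/46 = 1213.4375 rpm, dir flips to −; running = −1213.4375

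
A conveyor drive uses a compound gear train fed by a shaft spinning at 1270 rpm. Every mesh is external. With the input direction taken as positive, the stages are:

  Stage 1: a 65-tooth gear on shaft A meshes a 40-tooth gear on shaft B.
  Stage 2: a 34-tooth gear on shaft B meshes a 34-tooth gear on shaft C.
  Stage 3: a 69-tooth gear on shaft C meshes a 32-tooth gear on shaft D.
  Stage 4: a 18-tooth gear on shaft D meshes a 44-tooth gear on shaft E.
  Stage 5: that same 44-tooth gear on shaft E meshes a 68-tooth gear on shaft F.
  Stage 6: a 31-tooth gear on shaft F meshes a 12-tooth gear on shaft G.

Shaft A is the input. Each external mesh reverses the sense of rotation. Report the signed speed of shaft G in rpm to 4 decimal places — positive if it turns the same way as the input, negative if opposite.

+3042.9880 rpm (same as input, |ω| = 3042.9880 rpm)

Stage 1 [65T→40T]: ω = 1270.0000×65/40 = 2063.7500 rpm, dir flips to −; running = −2063.7500
Stage 2 [34T→34T]: ω = 2063.7500×34/34 = 2063.7500 rpm, dir flips to +; running = +2063.7500
Stage 3 [69T→32T]: ω = 2063.7500×69/32 = 4449.9609 rpm, dir flips to −; running = −4449.9609
Stage 4 [18T→44T]: ω = 4449.9609×18/44 = 1820.4386 rpm, dir flips to +; running = +1820.4386
Stage 5 [44T→68T]: ω = 1820.4386×44/68 = 1177.9308 rpm, dir flips to −; running = −1177.9308
Stage 6 [31T→12T]: ω = 1177.9308×31/12 = 3042.9880 rpm, dir flips to +; running = +3042.9880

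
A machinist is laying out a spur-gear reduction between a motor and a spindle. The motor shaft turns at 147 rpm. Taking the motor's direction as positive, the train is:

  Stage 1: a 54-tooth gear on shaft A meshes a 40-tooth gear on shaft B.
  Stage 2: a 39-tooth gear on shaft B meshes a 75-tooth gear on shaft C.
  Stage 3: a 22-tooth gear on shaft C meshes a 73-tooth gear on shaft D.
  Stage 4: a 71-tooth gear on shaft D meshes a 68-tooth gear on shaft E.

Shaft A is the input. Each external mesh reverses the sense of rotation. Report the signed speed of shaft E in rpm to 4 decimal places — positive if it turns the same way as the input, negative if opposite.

Stage 1 [54T→40T]: ω = 147.0000×54/40 = 198.4500 rpm, dir flips to −; running = −198.4500
Stage 2 [39T→75T]: ω = 198.4500×39/75 = 103.1940 rpm, dir flips to +; running = +103.1940
Stage 3 [22T→73T]: ω = 103.1940×22/73 = 31.0996 rpm, dir flips to −; running = −31.0996
Stage 4 [71T→68T]: ω = 31.0996×71/68 = 32.4716 rpm, dir flips to +; running = +32.4716

+32.4716 rpm (same as input, |ω| = 32.4716 rpm)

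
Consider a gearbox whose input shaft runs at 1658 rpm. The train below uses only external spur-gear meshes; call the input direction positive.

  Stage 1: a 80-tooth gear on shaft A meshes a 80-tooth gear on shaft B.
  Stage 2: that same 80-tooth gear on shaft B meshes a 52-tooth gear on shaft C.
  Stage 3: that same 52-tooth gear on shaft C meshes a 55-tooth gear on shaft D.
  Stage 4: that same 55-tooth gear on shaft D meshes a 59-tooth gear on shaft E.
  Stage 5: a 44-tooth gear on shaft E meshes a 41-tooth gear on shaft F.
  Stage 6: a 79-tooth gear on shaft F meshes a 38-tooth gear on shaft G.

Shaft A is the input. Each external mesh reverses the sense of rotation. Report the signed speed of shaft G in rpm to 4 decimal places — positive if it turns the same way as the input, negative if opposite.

Stage 1 [80T→80T]: ω = 1658.0000×80/80 = 1658.0000 rpm, dir flips to −; running = −1658.0000
Stage 2 [80T→52T]: ω = 1658.0000×80/52 = 2550.7692 rpm, dir flips to +; running = +2550.7692
Stage 3 [52T→55T]: ω = 2550.7692×52/55 = 2411.6364 rpm, dir flips to −; running = −2411.6364
Stage 4 [55T→59T]: ω = 2411.6364×55/59 = 2248.1356 rpm, dir flips to +; running = +2248.1356
Stage 5 [44T→41T]: ω = 2248.1356×44/41 = 2412.6333 rpm, dir flips to −; running = −2412.6333
Stage 6 [79T→38T]: ω = 2412.6333×79/38 = 5015.7377 rpm, dir flips to +; running = +5015.7377

+5015.7377 rpm (same as input, |ω| = 5015.7377 rpm)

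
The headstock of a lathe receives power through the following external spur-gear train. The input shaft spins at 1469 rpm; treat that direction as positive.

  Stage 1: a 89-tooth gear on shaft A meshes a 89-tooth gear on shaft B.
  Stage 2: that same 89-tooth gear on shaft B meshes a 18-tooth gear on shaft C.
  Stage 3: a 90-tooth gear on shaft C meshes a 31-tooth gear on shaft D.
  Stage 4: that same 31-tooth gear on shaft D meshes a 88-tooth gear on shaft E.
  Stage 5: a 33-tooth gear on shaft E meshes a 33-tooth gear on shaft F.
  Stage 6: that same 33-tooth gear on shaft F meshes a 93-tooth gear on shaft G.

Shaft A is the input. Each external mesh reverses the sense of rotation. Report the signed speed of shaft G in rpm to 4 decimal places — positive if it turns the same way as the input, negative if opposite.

+2635.9073 rpm (same as input, |ω| = 2635.9073 rpm)

Stage 1 [89T→89T]: ω = 1469.0000×89/89 = 1469.0000 rpm, dir flips to −; running = −1469.0000
Stage 2 [89T→18T]: ω = 1469.0000×89/18 = 7263.3889 rpm, dir flips to +; running = +7263.3889
Stage 3 [90T→31T]: ω = 7263.3889×90/31 = 21087.2581 rpm, dir flips to −; running = −21087.2581
Stage 4 [31T→88T]: ω = 21087.2581×31/88 = 7428.4659 rpm, dir flips to +; running = +7428.4659
Stage 5 [33T→33T]: ω = 7428.4659×33/33 = 7428.4659 rpm, dir flips to −; running = −7428.4659
Stage 6 [33T→93T]: ω = 7428.4659×33/93 = 2635.9073 rpm, dir flips to +; running = +2635.9073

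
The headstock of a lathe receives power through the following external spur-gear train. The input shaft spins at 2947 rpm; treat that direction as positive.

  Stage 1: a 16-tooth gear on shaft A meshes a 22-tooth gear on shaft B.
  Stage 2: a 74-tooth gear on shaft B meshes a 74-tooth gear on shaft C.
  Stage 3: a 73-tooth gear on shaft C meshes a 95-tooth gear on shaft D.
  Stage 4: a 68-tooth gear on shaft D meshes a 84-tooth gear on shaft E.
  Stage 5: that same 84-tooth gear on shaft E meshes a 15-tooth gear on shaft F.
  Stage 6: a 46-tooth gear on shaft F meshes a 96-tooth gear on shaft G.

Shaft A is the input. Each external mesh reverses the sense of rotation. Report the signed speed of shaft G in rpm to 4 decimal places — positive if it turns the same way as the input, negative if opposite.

+3577.5107 rpm (same as input, |ω| = 3577.5107 rpm)

Stage 1 [16T→22T]: ω = 2947.0000×16/22 = 2143.2727 rpm, dir flips to −; running = −2143.2727
Stage 2 [74T→74T]: ω = 2143.2727×74/74 = 2143.2727 rpm, dir flips to +; running = +2143.2727
Stage 3 [73T→95T]: ω = 2143.2727×73/95 = 1646.9359 rpm, dir flips to −; running = −1646.9359
Stage 4 [68T→84T]: ω = 1646.9359×68/84 = 1333.2338 rpm, dir flips to +; running = +1333.2338
Stage 5 [84T→15T]: ω = 1333.2338×84/15 = 7466.1093 rpm, dir flips to −; running = −7466.1093
Stage 6 [46T→96T]: ω = 7466.1093×46/96 = 3577.5107 rpm, dir flips to +; running = +3577.5107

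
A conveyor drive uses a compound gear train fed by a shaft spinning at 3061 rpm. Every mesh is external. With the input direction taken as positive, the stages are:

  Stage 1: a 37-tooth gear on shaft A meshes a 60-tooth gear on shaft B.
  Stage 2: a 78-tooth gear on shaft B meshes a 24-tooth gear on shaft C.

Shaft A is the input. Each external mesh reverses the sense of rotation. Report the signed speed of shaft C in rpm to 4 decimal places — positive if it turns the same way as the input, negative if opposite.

Stage 1 [37T→60T]: ω = 3061.0000×37/60 = 1887.6167 rpm, dir flips to −; running = −1887.6167
Stage 2 [78T→24T]: ω = 1887.6167×78/24 = 6134.7542 rpm, dir flips to +; running = +6134.7542

+6134.7542 rpm (same as input, |ω| = 6134.7542 rpm)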